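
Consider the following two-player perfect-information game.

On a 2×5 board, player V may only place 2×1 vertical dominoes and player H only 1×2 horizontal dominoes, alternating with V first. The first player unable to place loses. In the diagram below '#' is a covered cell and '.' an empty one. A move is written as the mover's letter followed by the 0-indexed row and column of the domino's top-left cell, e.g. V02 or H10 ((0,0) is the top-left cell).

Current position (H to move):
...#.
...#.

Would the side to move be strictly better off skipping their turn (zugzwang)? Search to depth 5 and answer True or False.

p1 H@[...#./...#.]: H00[##.#./...#.]-1* H01[.###./...#.]-1 H10[...#./##.#.]-1 H11[...#./.###.]-1
p2 V@[##.#./...#.]: V02[####./..##.]+1* V04[##.##/...##]-1
p3 H@[####./..##.]: H10[####./####.]-1*
p4 V@[####./####.]: V04[#####/#####]+1*
p5 H@[#####/#####] terminal -1; root [...#./...#.] d5
if H skipped the turn, V would face:
~ p1 V@[...#./...#.]: V00[#..#./#..#.]-1 V01[.#.#./.#.#.]+1* V02[..##./..##.]-1 V04[...##/...##]-1
~ p2 H@[.#.#./.#.#.] terminal -1; root [...#./...#.] d5
compare (H): move=-1 vs pass=-1

zugzwang(...#./...#., H) = False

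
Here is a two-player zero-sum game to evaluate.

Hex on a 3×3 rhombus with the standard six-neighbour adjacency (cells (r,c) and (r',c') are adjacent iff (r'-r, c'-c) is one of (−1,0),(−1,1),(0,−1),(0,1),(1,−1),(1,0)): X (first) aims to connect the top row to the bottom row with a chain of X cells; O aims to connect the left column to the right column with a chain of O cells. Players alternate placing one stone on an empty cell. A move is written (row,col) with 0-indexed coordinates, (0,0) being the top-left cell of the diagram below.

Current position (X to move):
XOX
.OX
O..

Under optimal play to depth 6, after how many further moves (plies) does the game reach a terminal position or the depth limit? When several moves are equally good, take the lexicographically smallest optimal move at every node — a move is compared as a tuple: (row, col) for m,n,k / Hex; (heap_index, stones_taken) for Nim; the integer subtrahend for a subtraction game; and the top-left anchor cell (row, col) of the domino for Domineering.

p1 X@[XOX/.OX/O..]: (1,0)[XOX/XOX/O..]+1* (2,1)[XOX/.OX/OX.]+1 (2,2)[XOX/.OX/O.X]+1
p2 O@[XOX/XOX/O..]: (2,1)[XOX/XOX/OO.]-1* (2,2)[XOX/XOX/O.O]-1
p3 X@[XOX/XOX/OO.]: (2,2)[XOX/XOX/OOX]+1*
p4 O@[XOX/XOX/OOX] terminal -1; root [XOX/.OX/O..] d6

PV length from [XOX/.OX/O..]: 3 plies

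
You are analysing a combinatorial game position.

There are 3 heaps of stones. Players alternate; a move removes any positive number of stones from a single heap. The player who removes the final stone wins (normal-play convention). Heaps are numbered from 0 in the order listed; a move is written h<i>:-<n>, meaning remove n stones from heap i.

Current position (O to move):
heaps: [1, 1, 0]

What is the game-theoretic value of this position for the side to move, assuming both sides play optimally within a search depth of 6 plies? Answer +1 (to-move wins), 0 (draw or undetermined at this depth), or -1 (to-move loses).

value((1,1,0), O) = -1

ply 1, O at (1,1,0) | h0:-1=-1→(0,1,0)*; h1:-1=-1→(1,0,0)
ply 2, X at (0,1,0) | h1:-1=+1→(0,0,0)*
ply 3: (0,0,0) is terminal -1 (O); from (1,1,0) depth 6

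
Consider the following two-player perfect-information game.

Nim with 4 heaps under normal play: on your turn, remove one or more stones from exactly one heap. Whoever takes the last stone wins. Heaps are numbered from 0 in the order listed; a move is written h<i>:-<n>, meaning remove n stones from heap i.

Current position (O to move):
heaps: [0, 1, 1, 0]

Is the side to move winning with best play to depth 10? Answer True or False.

[(0,1,1,0)] O move#1: h1:-1:-1/(0,0,1,0)*, h2:-1:-1/(0,1,0,0)
[(0,0,1,0)] X move#2: h2:-1:+1/(0,0,0,0)*
[(0,0,0,0)] end (terminal -1, O#3); searched (0,1,1,0) to 10

O winning at [(0,1,1,0)]: False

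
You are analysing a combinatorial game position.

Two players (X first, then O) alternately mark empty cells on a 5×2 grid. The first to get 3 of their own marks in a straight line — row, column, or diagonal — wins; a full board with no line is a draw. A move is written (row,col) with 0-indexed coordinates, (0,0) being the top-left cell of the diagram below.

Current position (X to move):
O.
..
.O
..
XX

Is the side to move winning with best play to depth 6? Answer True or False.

ply 1, X at O./../.O/../XX | (0,1)=+0→OX/../.O/../XX*; (1,0)=-1→O./X./.O/../XX; (1,1)=+0→O./.X/.O/../XX; (2,0)=+0→O./../XO/../XX; (3,0)=-1→O./../.O/X./XX; (3,1)=+0→O./../.O/.X/XX
ply 2, O at OX/../.O/../XX | (1,0)=+0→OX/O./.O/../XX*; (1,1)=+0→OX/.O/.O/../XX; (2,0)=+0→OX/../OO/../XX; (3,0)=+0→OX/../.O/O./XX; (3,1)=+0→OX/../.O/.O/XX
ply 3, X at OX/O./.O/../XX | (1,1)=-1→OX/OX/.O/../XX; (2,0)=+0→OX/O./XO/../XX*; (3,0)=-1→OX/O./.O/X./XX; (3,1)=-1→OX/O./.O/.X/XX
ply 4, O at OX/O./XO/../XX | (1,1)=-1→OX/OO/XO/../XX; (3,0)=+0→OX/O./XO/O./XX*; (3,1)=-1→OX/O./XO/.O/XX
ply 5, X at OX/O./XO/O./XX | (1,1)=+0→OX/OX/XO/O./XX*; (3,1)=+0→OX/O./XO/OX/XX
ply 6, O at OX/OX/XO/O./XX | (3,1)=+0→OX/OX/XO/OO/XX*
ply 7: OX/OX/XO/OO/XX is terminal +0 (X); from O./../.O/../XX depth 6

X winning at [O./../.O/../XX]: False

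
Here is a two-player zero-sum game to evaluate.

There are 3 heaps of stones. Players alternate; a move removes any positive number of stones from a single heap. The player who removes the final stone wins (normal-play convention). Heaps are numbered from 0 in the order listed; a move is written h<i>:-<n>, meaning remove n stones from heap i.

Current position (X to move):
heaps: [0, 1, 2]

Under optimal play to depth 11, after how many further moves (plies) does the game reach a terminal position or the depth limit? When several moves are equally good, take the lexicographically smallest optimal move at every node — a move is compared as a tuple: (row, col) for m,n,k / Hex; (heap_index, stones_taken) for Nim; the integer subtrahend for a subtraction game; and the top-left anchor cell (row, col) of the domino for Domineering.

[(0,1,2)] X move#1: h1:-1:-1/(0,0,2), h2:-1:+1/(0,1,1)*, h2:-2:-1/(0,1,0)
[(0,1,1)] O move#2: h1:-1:-1/(0,0,1)*, h2:-1:-1/(0,1,0)
[(0,0,1)] X move#3: h2:-1:+1/(0,0,0)*
[(0,0,0)] end (terminal -1, O#4); searched (0,1,2) to 11

PV length from [(0,1,2)]: 3 plies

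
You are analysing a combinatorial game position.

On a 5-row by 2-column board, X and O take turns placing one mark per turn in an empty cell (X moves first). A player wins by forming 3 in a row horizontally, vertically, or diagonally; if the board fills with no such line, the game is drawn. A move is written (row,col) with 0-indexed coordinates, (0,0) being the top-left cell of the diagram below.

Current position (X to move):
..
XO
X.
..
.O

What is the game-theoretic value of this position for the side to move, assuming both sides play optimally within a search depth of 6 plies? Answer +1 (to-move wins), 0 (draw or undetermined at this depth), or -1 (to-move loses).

p1 X@[../XO/X./../.O]: (0,0)[X./XO/X./../.O]+1* (0,1)[.X/XO/X./../.O]+1 (2,1)[../XO/XX/../.O]+1 (3,0)[../XO/X./X./.O]+1 (3,1)[../XO/X./.X/.O]+1 (4,0)[../XO/X./../XO]+1
p2 O@[X./XO/X./../.O] terminal -1; root [../XO/X./../.O] d6

value(../XO/X./../.O, X) = +1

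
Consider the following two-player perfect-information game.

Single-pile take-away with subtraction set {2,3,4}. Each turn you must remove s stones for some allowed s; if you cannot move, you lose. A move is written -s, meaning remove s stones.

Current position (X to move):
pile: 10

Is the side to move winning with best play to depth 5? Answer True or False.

X winning at [10]: True

p1 X@[10]: -2[8]-1 -3[7]+1* -4[6]+1
p2 O@[7]: -2[5]-1* -3[4]-1 -4[3]-1
p3 X@[5]: -2[3]-1 -3[2]-1 -4[1]+1*
p4 O@[1] terminal -1; root [10] d5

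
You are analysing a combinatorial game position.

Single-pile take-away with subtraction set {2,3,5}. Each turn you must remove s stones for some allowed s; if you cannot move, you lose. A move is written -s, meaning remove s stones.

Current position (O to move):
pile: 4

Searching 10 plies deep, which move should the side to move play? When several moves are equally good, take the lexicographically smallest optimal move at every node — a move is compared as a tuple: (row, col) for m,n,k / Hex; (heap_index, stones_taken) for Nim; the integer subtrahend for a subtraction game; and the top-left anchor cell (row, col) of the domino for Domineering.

O's best at [4]: -3

[4] O move#1: -2:-1/2, -3:+1/1*
[1] end (terminal -1, X#2); searched 4 to 10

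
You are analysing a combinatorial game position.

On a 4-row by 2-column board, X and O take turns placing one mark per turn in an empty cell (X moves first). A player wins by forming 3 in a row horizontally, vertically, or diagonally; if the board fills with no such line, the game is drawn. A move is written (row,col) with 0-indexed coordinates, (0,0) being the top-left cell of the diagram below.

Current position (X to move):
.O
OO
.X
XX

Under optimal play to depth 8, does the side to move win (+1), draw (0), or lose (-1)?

ply 1, X at .O/OO/.X/XX | (0,0)=+0→XO/OO/.X/XX*; (2,0)=+0→.O/OO/XX/XX
ply 2, O at XO/OO/.X/XX | (2,0)=+0→XO/OO/OX/XX*
ply 3: XO/OO/OX/XX is terminal +0 (X); from .O/OO/.X/XX depth 8

value(.O/OO/.X/XX, X) = 0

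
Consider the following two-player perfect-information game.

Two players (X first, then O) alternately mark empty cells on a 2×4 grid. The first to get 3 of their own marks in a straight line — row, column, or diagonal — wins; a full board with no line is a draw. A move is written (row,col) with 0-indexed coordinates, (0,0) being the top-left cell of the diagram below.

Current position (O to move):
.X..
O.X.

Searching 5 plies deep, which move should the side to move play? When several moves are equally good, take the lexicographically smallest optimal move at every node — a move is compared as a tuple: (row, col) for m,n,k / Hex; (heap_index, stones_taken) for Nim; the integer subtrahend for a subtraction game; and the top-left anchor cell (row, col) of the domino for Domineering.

O's best at [.X../O.X.]: (0,0)

p1 O@[.X../O.X.]: (0,0)[OX../O.X.]+0* (0,2)[.XO./O.X.]+0 (0,3)[.X.O/O.X.]+0 (1,1)[.X../OOX.]-1 (1,3)[.X../O.XO]-1
p2 X@[OX../O.X.]: (0,2)[OXX./O.X.]+0* (0,3)[OX.X/O.X.]+0 (1,1)[OX../OXX.]+0 (1,3)[OX../O.XX]+0
p3 O@[OXX./O.X.]: (0,3)[OXXO/O.X.]+0* (1,1)[OXX./OOX.]-1 (1,3)[OXX./O.XO]-1
p4 X@[OXXO/O.X.]: (1,1)[OXXO/OXX.]+0* (1,3)[OXXO/O.XX]+0
p5 O@[OXXO/OXX.]: (1,3)[OXXO/OXXO]+0*
p6 X@[OXXO/OXXO] terminal +0; root [.X../O.X.] d5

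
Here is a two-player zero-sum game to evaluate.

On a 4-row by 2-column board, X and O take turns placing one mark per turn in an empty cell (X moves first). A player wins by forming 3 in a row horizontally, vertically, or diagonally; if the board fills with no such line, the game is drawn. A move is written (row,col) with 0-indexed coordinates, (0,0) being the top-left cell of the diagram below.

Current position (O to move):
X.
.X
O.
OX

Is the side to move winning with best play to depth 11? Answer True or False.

ply 1, O at X./.X/O./OX | (0,1)=-1→XO/.X/O./OX; (1,0)=+1→X./OX/O./OX*; (2,1)=+0→X./.X/OO/OX
ply 2: X./OX/O./OX is terminal -1 (X); from X./.X/O./OX depth 11

O winning at [X./.X/O./OX]: True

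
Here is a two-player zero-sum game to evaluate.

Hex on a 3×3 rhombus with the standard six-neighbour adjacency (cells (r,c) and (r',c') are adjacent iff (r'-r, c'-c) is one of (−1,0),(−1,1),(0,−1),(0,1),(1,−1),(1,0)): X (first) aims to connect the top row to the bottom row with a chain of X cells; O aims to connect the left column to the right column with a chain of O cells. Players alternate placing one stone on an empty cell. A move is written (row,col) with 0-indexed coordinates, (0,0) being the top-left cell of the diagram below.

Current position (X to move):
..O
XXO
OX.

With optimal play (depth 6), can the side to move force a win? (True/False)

X winning at [..O/XXO/OX.]: True

[..O/XXO/OX.] X move#1: (0,0):+1/X.O/XXO/OX.*, (0,1):+1/.XO/XXO/OX., (2,2):+1/..O/XXO/OXX
[X.O/XXO/OX.] end (terminal -1, O#2); searched ..O/XXO/OX. to 6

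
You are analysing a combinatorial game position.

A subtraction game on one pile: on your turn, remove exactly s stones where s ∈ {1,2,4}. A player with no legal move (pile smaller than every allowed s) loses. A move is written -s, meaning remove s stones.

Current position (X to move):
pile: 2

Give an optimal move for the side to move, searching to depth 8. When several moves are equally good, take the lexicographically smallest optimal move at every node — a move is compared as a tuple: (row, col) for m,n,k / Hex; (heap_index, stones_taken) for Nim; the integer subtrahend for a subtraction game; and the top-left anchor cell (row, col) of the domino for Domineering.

X's best at [2]: -2

p1 X@[2]: -1[1]-1 -2[0]+1*
p2 O@[0] terminal -1; root [2] d8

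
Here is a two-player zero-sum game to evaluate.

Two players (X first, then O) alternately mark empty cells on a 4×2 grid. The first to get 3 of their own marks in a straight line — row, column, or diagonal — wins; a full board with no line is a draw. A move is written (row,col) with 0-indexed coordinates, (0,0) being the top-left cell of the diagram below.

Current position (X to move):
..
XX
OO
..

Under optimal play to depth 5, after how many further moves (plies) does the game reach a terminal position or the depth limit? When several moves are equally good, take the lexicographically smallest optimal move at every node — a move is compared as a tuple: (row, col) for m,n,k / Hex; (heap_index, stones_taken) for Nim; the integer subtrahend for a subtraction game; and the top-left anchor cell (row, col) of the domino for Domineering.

ply 1, X at ../XX/OO/.. | (0,0)=+0→X./XX/OO/..*; (0,1)=+0→.X/XX/OO/..; (3,0)=+0→../XX/OO/X.; (3,1)=+0→../XX/OO/.X
ply 2, O at X./XX/OO/.. | (0,1)=+0→XO/XX/OO/..*; (3,0)=+0→X./XX/OO/O.; (3,1)=+0→X./XX/OO/.O
ply 3, X at XO/XX/OO/.. | (3,0)=+0→XO/XX/OO/X.*; (3,1)=+0→XO/XX/OO/.X
ply 4, O at XO/XX/OO/X. | (3,1)=+0→XO/XX/OO/XO*
ply 5: XO/XX/OO/XO is terminal +0 (X); from ../XX/OO/.. depth 5

PV length from [../XX/OO/..]: 4 plies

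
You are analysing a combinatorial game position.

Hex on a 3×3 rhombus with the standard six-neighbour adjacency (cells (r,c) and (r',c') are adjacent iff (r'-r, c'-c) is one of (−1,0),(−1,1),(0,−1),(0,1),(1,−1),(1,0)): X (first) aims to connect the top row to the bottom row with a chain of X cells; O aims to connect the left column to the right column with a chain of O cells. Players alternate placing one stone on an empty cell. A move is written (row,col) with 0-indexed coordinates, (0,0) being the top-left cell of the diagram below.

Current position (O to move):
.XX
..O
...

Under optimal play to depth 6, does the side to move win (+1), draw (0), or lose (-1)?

value(.XX/..O/..., O) = +1

ply 1, O at .XX/..O/... | (0,0)=-1→OXX/..O/...; (1,0)=-1→.XX/O.O/...; (1,1)=+1→.XX/.OO/...*; (2,0)=+1→.XX/..O/O..; (2,1)=-1→.XX/..O/.O.; (2,2)=-1→.XX/..O/..O
ply 2, X at .XX/.OO/... | (0,0)=-1→XXX/.OO/...*; (1,0)=-1→.XX/XOO/...; (2,0)=-1→.XX/.OO/X..; (2,1)=-1→.XX/.OO/.X.; (2,2)=-1→.XX/.OO/..X
ply 3, O at XXX/.OO/... | (1,0)=+1→XXX/OOO/...*; (2,0)=+1→XXX/.OO/O..; (2,1)=+1→XXX/.OO/.O.; (2,2)=+1→XXX/.OO/..O
ply 4: XXX/OOO/... is terminal -1 (X); from .XX/..O/... depth 6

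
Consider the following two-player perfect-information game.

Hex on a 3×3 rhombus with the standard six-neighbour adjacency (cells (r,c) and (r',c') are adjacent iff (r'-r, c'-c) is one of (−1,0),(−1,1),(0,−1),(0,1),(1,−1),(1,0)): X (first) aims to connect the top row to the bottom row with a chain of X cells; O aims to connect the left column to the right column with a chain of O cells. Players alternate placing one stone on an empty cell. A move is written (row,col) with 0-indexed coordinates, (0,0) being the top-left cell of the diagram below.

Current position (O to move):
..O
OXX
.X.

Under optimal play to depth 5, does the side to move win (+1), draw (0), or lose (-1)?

ply 1, O at ..O/OXX/.X. | (0,0)=-1→O.O/OXX/.X.; (0,1)=+1→.OO/OXX/.X.*; (2,0)=-1→..O/OXX/OX.; (2,2)=-1→..O/OXX/.XO
ply 2: .OO/OXX/.X. is terminal -1 (X); from ..O/OXX/.X. depth 5

value(..O/OXX/.X., O) = +1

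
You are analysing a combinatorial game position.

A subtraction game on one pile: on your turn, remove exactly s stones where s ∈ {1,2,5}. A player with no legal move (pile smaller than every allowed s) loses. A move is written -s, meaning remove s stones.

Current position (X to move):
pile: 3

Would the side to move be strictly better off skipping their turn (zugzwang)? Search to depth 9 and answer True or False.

zugzwang(3, X) = True

ply 1, X at 3 | -1=-1→2*; -2=-1→1
ply 2, O at 2 | -1=-1→1; -2=+1→0*
ply 3: 0 is terminal -1 (X); from 3 depth 9
pass branch (O moves first from the same position):
  | ply 1, O at 3 | -1=-1→2*; -2=-1→1
  | ply 2, X at 2 | -1=-1→1; -2=+1→0*
  | ply 3: 0 is terminal -1 (O); from 3 depth 9
X moving scores -1; X passing scores +1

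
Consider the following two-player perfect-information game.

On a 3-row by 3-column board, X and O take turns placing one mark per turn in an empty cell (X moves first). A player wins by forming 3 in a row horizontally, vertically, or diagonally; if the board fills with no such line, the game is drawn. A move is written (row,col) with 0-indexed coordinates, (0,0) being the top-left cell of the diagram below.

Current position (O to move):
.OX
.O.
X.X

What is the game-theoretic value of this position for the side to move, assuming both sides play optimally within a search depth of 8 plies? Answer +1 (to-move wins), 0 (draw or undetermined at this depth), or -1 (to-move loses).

ply 1, O at .OX/.O./X.X | (0,0)=-1→OOX/.O./X.X; (1,0)=-1→.OX/OO./X.X; (1,2)=-1→.OX/.OO/X.X; (2,1)=+1→.OX/.O./XOX*
ply 2: .OX/.O./XOX is terminal -1 (X); from .OX/.O./X.X depth 8

value(.OX/.O./X.X, O) = +1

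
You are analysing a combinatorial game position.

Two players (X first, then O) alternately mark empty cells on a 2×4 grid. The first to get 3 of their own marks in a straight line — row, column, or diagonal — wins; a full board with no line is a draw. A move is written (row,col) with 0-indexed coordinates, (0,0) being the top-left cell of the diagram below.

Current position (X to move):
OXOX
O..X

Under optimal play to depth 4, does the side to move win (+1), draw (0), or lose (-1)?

ply 1, X at OXOX/O..X | (1,1)=+0→OXOX/OX.X*; (1,2)=+0→OXOX/O.XX
ply 2, O at OXOX/OX.X | (1,2)=+0→OXOX/OXOX*
ply 3: OXOX/OXOX is terminal +0 (X); from OXOX/O..X depth 4

value(OXOX/O..X, X) = 0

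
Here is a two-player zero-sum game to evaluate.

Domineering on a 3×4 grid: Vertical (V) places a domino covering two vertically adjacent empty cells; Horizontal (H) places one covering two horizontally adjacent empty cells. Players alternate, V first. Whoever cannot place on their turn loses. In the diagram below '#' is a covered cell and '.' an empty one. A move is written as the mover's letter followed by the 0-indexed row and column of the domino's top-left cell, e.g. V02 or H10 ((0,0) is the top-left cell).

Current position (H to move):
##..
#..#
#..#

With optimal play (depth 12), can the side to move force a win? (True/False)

H winning at [##../#..#/#..#]: True

ply 1, H at ##../#..#/#..# | H02=-1→####/#..#/#..#; H11=+1→##../####/#..#*; H21=-1→##../#..#/####
ply 2: ##../####/#..# is terminal -1 (V); from ##../#..#/#..# depth 12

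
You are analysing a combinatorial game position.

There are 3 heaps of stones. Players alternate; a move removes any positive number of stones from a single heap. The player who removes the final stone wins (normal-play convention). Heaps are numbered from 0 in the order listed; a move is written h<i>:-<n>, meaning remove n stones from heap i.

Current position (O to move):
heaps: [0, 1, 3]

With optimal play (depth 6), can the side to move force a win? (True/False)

ply 1, O at (0,1,3) | h1:-1=-1→(0,0,3); h2:-1=-1→(0,1,2); h2:-2=+1→(0,1,1)*; h2:-3=-1→(0,1,0)
ply 2, X at (0,1,1) | h1:-1=-1→(0,0,1)*; h2:-1=-1→(0,1,0)
ply 3, O at (0,0,1) | h2:-1=+1→(0,0,0)*
ply 4: (0,0,0) is terminal -1 (X); from (0,1,3) depth 6

O winning at [(0,1,3)]: True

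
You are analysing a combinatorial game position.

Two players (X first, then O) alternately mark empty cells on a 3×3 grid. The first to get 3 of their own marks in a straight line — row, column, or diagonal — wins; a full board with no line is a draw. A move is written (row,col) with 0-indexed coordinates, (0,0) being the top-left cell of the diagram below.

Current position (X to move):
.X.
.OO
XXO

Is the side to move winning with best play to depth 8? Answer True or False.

X winning at [.X./.OO/XXO]: False

ply 1, X at .X./.OO/XXO | (0,0)=-1→XX./.OO/XXO*; (0,2)=-1→.XX/.OO/XXO; (1,0)=-1→.X./XOO/XXO
ply 2, O at XX./.OO/XXO | (0,2)=+1→XXO/.OO/XXO*; (1,0)=+1→XX./OOO/XXO
ply 3: XXO/.OO/XXO is terminal -1 (X); from .X./.OO/XXO depth 8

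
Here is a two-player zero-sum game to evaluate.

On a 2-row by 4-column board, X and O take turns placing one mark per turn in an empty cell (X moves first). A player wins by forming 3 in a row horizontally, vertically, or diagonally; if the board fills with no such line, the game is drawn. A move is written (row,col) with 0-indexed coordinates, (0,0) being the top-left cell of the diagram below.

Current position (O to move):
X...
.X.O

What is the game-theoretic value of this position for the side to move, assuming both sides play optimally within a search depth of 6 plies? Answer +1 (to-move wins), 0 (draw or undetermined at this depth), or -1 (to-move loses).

value(X.../.X.O, O) = 0

p1 O@[X.../.X.O]: (0,1)[XO../.X.O]+0* (0,2)[X.O./.X.O]+0 (0,3)[X..O/.X.O]+0 (1,0)[X.../OX.O]+0 (1,2)[X.../.XOO]+0
p2 X@[XO../.X.O]: (0,2)[XOX./.X.O]+0* (0,3)[XO.X/.X.O]+0 (1,0)[XO../XX.O]+0 (1,2)[XO../.XXO]+0
p3 O@[XOX./.X.O]: (0,3)[XOXO/.X.O]+0* (1,0)[XOX./OX.O]+0 (1,2)[XOX./.XOO]+0
p4 X@[XOXO/.X.O]: (1,0)[XOXO/XX.O]+0* (1,2)[XOXO/.XXO]+0
p5 O@[XOXO/XX.O]: (1,2)[XOXO/XXOO]+0*
p6 X@[XOXO/XXOO] terminal +0; root [X.../.X.O] d6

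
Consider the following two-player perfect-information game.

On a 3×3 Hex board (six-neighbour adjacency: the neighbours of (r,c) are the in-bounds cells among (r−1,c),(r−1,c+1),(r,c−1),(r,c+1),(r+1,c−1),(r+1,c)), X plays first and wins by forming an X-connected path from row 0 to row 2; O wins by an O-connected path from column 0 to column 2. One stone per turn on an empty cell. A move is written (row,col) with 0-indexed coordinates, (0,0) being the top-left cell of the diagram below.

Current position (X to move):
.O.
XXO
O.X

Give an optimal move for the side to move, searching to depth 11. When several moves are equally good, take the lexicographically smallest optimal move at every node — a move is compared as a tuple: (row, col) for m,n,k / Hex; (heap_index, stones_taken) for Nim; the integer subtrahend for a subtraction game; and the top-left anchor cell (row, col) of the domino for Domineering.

p1 X@[.O./XXO/O.X]: (0,0)[XO./XXO/O.X]-1 (0,2)[.OX/XXO/O.X]-1 (2,1)[.O./XXO/OXX]+1*
p2 O@[.O./XXO/OXX]: (0,0)[OO./XXO/OXX]-1* (0,2)[.OO/XXO/OXX]-1
p3 X@[OO./XXO/OXX]: (0,2)[OOX/XXO/OXX]+1*
p4 O@[OOX/XXO/OXX] terminal -1; root [.O./XXO/O.X] d11

X's best at [.O./XXO/O.X]: (2,1)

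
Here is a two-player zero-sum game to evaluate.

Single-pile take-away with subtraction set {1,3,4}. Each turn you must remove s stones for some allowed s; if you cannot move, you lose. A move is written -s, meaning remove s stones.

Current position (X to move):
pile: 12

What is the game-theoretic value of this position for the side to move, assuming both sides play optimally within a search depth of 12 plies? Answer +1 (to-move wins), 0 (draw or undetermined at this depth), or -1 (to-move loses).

value(12, X) = +1

[12] X move#1: -1:-1/11, -3:+1/9*, -4:-1/8
[9] O move#2: -1:-1/8*, -3:-1/6, -4:-1/5
[8] X move#3: -1:+1/7*, -3:-1/5, -4:-1/4
[7] O move#4: -1:-1/6*, -3:-1/4, -4:-1/3
[6] X move#5: -1:-1/5, -3:-1/3, -4:+1/2*
[2] O move#6: -1:-1/1*
[1] X move#7: -1:+1/0*
[0] end (terminal -1, O#8); searched 12 to 12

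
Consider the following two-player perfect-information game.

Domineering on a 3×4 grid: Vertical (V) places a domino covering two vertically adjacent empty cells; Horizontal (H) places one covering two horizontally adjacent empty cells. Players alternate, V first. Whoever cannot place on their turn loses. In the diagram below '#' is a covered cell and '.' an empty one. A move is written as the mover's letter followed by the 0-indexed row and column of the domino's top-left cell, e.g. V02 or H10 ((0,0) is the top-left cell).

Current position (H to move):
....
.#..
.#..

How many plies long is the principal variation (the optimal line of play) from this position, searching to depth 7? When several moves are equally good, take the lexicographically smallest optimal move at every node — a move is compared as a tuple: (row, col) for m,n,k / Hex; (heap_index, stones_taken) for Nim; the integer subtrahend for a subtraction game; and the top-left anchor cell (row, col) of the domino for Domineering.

PV length from [..../.#../.#..]: 3 plies

ply 1, H at ..../.#../.#.. | H00=-1→##../.#../.#..; H01=-1→.##./.#../.#..; H02=-1→..##/.#../.#..; H12=+1→..../.###/.#..*; H22=-1→..../.#../.###
ply 2, V at ..../.###/.#.. | V00=-1→#.../####/.#..*; V10=-1→..../####/##..
ply 3, H at #.../####/.#.. | H01=+1→###./####/.#..*; H02=+1→#.##/####/.#..; H22=+1→#.../####/.###
ply 4: ###./####/.#.. is terminal -1 (V); from ..../.#../.#.. depth 7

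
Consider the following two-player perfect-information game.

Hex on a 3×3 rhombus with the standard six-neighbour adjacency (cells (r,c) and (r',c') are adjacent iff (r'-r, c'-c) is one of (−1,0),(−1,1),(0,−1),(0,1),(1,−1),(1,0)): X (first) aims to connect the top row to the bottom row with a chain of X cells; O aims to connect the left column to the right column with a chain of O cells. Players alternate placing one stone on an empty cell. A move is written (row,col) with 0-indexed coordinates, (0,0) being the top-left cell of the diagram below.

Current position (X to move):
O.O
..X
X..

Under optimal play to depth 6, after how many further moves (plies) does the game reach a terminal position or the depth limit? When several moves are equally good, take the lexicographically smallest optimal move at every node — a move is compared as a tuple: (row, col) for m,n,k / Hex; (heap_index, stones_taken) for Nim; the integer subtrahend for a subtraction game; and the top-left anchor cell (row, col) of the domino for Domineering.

p1 X@[O.O/..X/X..]: (0,1)[OXO/..X/X..]+1* (1,0)[O.O/X.X/X..]-1 (1,1)[O.O/.XX/X..]-1 (2,1)[O.O/..X/XX.]-1 (2,2)[O.O/..X/X.X]-1
p2 O@[OXO/..X/X..]: (1,0)[OXO/O.X/X..]-1* (1,1)[OXO/.OX/X..]-1 (2,1)[OXO/..X/XO.]-1 (2,2)[OXO/..X/X.O]-1
p3 X@[OXO/O.X/X..]: (1,1)[OXO/OXX/X..]+1* (2,1)[OXO/O.X/XX.]-1 (2,2)[OXO/O.X/X.X]-1
p4 O@[OXO/OXX/X..] terminal -1; root [O.O/..X/X..] d6

PV length from [O.O/..X/X..]: 3 plies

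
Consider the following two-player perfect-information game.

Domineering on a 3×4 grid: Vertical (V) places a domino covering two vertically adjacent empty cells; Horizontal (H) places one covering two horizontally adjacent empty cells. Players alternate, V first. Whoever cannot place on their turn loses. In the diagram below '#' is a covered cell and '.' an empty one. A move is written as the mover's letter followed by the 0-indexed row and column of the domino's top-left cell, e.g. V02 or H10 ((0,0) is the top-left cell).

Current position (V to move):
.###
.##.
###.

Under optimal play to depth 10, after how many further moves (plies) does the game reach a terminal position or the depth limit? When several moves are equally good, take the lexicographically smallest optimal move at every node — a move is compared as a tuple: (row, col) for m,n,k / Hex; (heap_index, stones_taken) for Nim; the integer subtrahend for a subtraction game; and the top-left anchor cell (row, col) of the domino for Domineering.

PV length from [.###/.##./###.]: 1 ply

[.###/.##./###.] V move#1: V00:+1/####/###./###.*, V13:+1/.###/.###/####
[####/###./###.] end (terminal -1, H#2); searched .###/.##./###. to 10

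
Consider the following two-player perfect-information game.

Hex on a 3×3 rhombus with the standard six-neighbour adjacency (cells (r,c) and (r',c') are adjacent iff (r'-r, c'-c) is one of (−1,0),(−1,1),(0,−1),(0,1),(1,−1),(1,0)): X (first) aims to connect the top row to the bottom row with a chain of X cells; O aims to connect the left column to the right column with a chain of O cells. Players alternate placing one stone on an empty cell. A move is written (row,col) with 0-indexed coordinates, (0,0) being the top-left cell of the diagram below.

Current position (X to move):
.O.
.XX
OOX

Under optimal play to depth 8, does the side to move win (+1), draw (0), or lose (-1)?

value(.O./.XX/OOX, X) = +1

p1 X@[.O./.XX/OOX]: (0,0)[XO./.XX/OOX]+1* (0,2)[.OX/.XX/OOX]+1 (1,0)[.O./XXX/OOX]+1
p2 O@[XO./.XX/OOX]: (0,2)[XOO/.XX/OOX]-1* (1,0)[XO./OXX/OOX]-1
p3 X@[XOO/.XX/OOX]: (1,0)[XOO/XXX/OOX]+1*
p4 O@[XOO/XXX/OOX] terminal -1; root [.O./.XX/OOX] d8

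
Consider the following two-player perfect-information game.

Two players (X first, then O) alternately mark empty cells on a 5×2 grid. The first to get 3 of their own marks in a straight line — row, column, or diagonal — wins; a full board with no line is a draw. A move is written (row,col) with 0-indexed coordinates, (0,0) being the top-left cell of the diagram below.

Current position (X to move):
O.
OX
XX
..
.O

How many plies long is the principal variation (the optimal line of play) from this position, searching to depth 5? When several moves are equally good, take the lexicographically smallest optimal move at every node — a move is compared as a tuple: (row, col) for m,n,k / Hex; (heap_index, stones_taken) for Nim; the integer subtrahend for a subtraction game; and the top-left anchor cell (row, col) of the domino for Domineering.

ply 1, X at O./OX/XX/../.O | (0,1)=+1→OX/OX/XX/../.O*; (3,0)=+1→O./OX/XX/X./.O; (3,1)=+1→O./OX/XX/.X/.O; (4,0)=+1→O./OX/XX/../XO
ply 2: OX/OX/XX/../.O is terminal -1 (O); from O./OX/XX/../.O depth 5

PV length from [O./OX/XX/../.O]: 1 ply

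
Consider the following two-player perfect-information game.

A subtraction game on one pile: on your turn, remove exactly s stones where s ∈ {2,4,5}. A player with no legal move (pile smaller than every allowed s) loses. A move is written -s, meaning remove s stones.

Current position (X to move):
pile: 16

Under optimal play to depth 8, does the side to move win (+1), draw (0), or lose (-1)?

value(16, X) = +1

p1 X@[16]: -2[14]+1* -4[12]-1 -5[11]-1
p2 O@[14]: -2[12]-1* -4[10]-1 -5[9]-1
p3 X@[12]: -2[10]-1 -4[8]+1* -5[7]+1
p4 O@[8]: -2[6]-1* -4[4]-1 -5[3]-1
p5 X@[6]: -2[4]-1 -4[2]-1 -5[1]+1*
p6 O@[1] terminal -1; root [16] d8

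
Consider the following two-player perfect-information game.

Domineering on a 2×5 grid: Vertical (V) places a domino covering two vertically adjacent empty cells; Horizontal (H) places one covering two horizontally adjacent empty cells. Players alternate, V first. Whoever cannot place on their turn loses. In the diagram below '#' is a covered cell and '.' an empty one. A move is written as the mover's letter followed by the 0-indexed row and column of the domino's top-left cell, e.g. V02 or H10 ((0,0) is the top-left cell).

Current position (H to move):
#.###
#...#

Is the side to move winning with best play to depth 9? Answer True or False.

p1 H@[#.###/#...#]: H11[#.###/###.#]+1* H12[#.###/#.###]-1
p2 V@[#.###/###.#] terminal -1; root [#.###/#...#] d9

H winning at [#.###/#...#]: True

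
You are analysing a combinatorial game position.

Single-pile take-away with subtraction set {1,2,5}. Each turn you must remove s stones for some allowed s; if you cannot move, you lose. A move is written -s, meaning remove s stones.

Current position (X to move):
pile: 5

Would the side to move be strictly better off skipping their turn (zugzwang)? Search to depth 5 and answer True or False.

p1 X@[5]: -1[4]-1 -2[3]+1* -5[0]+1
p2 O@[3]: -1[2]-1* -2[1]-1
p3 X@[2]: -1[1]-1 -2[0]+1*
p4 O@[0] terminal -1; root [5] d5
if X skipped the turn, O would face:
~ p1 O@[5]: -1[4]-1 -2[3]+1* -5[0]+1
~ p2 X@[3]: -1[2]-1* -2[1]-1
~ p3 O@[2]: -1[1]-1 -2[0]+1*
~ p4 X@[0] terminal -1; root [5] d5
compare (X): move=+1 vs pass=-1

zugzwang(5, X) = False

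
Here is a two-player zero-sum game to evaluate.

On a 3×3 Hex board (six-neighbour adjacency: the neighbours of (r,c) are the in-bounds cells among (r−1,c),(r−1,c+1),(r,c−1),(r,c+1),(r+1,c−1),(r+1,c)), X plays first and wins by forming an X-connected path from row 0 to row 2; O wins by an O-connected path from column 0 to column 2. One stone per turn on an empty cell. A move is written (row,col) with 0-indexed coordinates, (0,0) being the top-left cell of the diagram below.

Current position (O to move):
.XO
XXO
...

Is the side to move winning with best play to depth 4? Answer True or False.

O winning at [.XO/XXO/...]: False

[.XO/XXO/...] O move#1: (0,0):-1/OXO/XXO/...*, (2,0):-1/.XO/XXO/O.., (2,1):-1/.XO/XXO/.O., (2,2):-1/.XO/XXO/..O
[OXO/XXO/...] X move#2: (2,0):+1/OXO/XXO/X..*, (2,1):+1/OXO/XXO/.X., (2,2):+1/OXO/XXO/..X
[OXO/XXO/X..] end (terminal -1, O#3); searched .XO/XXO/... to 4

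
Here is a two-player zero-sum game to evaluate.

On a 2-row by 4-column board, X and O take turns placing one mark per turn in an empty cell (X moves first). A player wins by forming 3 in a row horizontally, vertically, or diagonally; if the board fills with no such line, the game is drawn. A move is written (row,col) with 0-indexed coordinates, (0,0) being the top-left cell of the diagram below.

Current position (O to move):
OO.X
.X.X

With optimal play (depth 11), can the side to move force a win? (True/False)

O winning at [OO.X/.X.X]: True

[OO.X/.X.X] O move#1: (0,2):+1/OOOX/.X.X*, (1,0):-1/OO.X/OX.X, (1,2):+0/OO.X/.XOX
[OOOX/.X.X] end (terminal -1, X#2); searched OO.X/.X.X to 11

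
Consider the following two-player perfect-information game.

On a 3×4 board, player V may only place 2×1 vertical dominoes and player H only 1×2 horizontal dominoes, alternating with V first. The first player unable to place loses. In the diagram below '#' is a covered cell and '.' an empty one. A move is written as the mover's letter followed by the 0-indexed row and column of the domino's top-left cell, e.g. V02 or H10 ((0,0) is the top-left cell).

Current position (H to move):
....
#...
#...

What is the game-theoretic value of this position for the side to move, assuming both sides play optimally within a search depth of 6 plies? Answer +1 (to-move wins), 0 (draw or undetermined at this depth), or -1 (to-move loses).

[..../#.../#...] H move#1: H00:-1/##../#.../#..., H01:-1/.##./#.../#..., H02:-1/..##/#.../#..., H11:+1/..../###./#...*, H12:+1/..../#.##/#..., H21:-1/..../#.../###., H22:-1/..../#.../#.##
[..../###./#...] V move#2: V03:-1/...#/####/#...*, V13:-1/..../####/#..#
[...#/####/#...] H move#3: H00:+1/##.#/####/#...*, H01:+1/.###/####/#..., H21:+1/...#/####/###., H22:+1/...#/####/#.##
[##.#/####/#...] end (terminal -1, V#4); searched ..../#.../#... to 6

value(..../#.../#..., H) = +1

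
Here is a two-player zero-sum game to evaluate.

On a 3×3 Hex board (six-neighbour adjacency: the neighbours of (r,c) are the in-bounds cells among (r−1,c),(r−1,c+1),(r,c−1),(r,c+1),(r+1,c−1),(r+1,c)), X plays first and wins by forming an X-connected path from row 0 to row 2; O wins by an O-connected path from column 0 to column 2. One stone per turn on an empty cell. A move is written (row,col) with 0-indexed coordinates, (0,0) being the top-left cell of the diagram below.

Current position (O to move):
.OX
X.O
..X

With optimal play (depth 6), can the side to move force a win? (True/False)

[.OX/X.O/..X] O move#1: (0,0):-1/OOX/X.O/..X, (1,1):+1/.OX/XOO/..X*, (2,0):+1/.OX/X.O/O.X, (2,1):-1/.OX/X.O/.OX
[.OX/XOO/..X] X move#2: (0,0):-1/XOX/XOO/..X*, (2,0):-1/.OX/XOO/X.X, (2,1):-1/.OX/XOO/.XX
[XOX/XOO/..X] O move#3: (2,0):+1/XOX/XOO/O.X*, (2,1):-1/XOX/XOO/.OX
[XOX/XOO/O.X] end (terminal -1, X#4); searched .OX/X.O/..X to 6

O winning at [.OX/X.O/..X]: True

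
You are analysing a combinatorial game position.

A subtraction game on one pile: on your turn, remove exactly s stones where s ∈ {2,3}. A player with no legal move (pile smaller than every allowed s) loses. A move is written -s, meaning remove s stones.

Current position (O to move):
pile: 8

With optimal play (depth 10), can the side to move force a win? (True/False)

O winning at [8]: True

p1 O@[8]: -2[6]+1* -3[5]+1
p2 X@[6]: -2[4]-1* -3[3]-1
p3 O@[4]: -2[2]-1 -3[1]+1*
p4 X@[1] terminal -1; root [8] d10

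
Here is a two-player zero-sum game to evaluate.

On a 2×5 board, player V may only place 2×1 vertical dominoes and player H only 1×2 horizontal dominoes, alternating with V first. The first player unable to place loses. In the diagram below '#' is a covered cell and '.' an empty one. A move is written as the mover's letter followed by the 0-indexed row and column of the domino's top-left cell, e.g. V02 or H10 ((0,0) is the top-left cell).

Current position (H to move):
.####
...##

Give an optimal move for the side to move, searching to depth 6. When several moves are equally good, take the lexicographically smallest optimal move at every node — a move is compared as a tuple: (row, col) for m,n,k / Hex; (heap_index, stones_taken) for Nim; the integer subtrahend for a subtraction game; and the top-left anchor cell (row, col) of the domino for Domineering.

[.####/...##] H move#1: H10:+1/.####/##.##*, H11:-1/.####/.####
[.####/##.##] end (terminal -1, V#2); searched .####/...## to 6

H's best at [.####/...##]: H10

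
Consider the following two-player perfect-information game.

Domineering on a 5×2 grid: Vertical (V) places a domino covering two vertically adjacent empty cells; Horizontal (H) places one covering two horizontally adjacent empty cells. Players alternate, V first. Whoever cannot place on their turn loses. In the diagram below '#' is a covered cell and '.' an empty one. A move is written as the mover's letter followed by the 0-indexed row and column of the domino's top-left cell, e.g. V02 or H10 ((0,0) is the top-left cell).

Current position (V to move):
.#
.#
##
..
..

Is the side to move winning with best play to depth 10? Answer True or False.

ply 1, V at .#/.#/##/../.. | V00=-1→##/##/##/../..; V30=+1→.#/.#/##/#./#.*; V31=+1→.#/.#/##/.#/.#
ply 2: .#/.#/##/#./#. is terminal -1 (H); from .#/.#/##/../.. depth 10

V winning at [.#/.#/##/../..]: True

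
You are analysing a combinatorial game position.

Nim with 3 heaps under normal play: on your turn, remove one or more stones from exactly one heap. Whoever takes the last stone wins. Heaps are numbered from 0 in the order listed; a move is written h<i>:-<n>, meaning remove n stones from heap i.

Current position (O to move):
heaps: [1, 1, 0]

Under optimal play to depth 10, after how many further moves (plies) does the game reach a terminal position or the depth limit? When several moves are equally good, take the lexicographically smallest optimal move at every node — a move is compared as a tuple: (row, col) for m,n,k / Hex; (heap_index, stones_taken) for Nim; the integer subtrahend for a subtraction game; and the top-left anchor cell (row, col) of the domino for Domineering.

p1 O@[(1,1,0)]: h0:-1[(0,1,0)]-1* h1:-1[(1,0,0)]-1
p2 X@[(0,1,0)]: h1:-1[(0,0,0)]+1*
p3 O@[(0,0,0)] terminal -1; root [(1,1,0)] d10

PV length from [(1,1,0)]: 2 plies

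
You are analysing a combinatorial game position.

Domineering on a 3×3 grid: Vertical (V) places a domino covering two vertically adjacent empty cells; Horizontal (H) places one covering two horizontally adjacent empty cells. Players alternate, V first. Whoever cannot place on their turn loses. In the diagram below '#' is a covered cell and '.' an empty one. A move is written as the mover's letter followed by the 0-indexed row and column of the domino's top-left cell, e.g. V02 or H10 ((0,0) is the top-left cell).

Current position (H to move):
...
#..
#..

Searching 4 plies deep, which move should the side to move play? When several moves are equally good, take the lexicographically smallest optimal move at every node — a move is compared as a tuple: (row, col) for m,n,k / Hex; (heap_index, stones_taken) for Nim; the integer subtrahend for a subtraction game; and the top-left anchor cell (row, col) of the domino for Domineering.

p1 H@[.../#../#..]: H00[##./#../#..]-1 H01[.##/#../#..]-1 H11[.../###/#..]+1* H21[.../#../###]-1
p2 V@[.../###/#..] terminal -1; root [.../#../#..] d4

H's best at [.../#../#..]: H11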